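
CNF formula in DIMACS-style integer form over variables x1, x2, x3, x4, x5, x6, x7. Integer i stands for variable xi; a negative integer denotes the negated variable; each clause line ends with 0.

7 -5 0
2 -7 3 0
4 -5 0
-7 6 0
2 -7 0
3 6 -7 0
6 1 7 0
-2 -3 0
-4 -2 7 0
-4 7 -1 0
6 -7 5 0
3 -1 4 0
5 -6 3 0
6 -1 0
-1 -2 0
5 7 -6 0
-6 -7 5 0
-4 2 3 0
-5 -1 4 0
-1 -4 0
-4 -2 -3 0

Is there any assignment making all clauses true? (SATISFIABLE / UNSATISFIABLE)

SATISFIABLE

Set x1 = False and propagate.
Branch on x2: take x2 = True.
  then x3 is forced to False.
Try x4 = True.
  then x7 is forced to True.
  then x6 is forced to True.
  then x5 is forced to True.
Every clause has at least one true literal under this assignment.
So x1=0, x2=1, x3=0, x4=1, x5=1, x6=1, x7=1 is a satisfying assignment.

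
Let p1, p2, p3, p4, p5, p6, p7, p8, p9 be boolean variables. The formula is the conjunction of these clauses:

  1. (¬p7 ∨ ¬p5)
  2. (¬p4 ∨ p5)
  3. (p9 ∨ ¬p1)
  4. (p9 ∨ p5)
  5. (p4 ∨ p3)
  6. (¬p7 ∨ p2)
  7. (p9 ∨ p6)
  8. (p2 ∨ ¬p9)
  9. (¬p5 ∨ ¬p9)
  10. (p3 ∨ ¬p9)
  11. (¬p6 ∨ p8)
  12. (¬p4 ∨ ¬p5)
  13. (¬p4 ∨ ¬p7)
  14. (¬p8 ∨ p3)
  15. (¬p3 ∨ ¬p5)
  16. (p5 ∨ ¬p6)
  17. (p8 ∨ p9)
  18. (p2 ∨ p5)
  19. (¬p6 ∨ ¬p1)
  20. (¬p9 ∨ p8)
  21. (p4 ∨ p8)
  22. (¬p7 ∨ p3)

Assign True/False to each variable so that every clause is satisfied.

p1=F, p2=T, p3=T, p4=F, p5=F, p6=F, p7=F, p8=T, p9=T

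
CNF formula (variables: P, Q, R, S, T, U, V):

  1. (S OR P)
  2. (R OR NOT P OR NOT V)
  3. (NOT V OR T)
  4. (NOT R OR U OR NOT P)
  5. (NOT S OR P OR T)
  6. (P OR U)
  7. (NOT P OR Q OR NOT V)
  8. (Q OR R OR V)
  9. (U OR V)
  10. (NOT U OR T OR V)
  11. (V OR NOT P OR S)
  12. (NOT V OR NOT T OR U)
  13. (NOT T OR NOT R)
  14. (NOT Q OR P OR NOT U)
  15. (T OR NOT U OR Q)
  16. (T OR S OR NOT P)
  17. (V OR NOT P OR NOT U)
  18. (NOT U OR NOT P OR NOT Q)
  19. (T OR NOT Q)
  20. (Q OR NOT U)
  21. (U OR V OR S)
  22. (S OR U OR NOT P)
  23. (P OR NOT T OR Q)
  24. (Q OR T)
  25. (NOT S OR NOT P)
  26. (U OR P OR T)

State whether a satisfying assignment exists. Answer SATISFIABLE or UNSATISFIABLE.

P = True:
  propagation gives S=False, V=True, R=True, T=True; an empty clause results — contradiction.
P = False:
  propagation gives S=True, T=True, U=True, R=False; an empty clause results — contradiction.
Every branch closes, so no satisfying assignment exists.

UNSATISFIABLE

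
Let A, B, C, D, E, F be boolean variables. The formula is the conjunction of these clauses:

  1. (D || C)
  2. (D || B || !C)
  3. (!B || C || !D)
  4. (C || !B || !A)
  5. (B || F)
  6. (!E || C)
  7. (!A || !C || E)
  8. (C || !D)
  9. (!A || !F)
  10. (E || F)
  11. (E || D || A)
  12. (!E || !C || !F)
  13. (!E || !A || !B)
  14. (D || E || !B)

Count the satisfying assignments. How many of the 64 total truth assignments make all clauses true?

4

The models are:
  A=F B=F C=T D=T E=F F=T
  A=F B=T C=T D=F E=T F=F
  A=F B=T C=T D=T E=F F=T
  A=F B=T C=T D=T E=T F=F
That's 4 in total.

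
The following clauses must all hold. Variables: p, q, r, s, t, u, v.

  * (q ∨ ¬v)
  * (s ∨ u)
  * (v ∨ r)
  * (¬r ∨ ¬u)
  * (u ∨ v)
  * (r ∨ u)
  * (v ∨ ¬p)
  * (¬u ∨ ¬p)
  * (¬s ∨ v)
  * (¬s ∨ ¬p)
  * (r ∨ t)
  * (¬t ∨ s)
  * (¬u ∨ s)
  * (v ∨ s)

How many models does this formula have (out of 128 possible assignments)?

3

The models are:
  p=0 q=1 r=0 s=1 t=1 u=1 v=1
  p=0 q=1 r=1 s=1 t=0 u=0 v=1
  p=0 q=1 r=1 s=1 t=1 u=0 v=1
That's 3 in total.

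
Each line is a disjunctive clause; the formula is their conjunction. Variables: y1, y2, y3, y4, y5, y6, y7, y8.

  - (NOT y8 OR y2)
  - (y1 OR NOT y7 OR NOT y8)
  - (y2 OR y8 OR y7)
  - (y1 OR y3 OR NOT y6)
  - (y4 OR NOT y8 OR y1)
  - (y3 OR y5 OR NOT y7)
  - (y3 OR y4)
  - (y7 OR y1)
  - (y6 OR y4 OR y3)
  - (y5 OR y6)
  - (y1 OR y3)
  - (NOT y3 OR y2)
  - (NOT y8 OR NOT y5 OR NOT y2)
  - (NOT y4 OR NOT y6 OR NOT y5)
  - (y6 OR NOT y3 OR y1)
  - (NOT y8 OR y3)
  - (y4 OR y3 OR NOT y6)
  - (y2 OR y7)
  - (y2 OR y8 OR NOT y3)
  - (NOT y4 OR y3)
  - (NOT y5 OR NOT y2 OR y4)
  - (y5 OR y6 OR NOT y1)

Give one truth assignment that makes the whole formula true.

Set y1 = True and propagate.
For the remaining variables, y2 = True, y3 = True, y4 = False, y5 = False, y6 = True, y7 = True, y8 = False works.

y1=True, y2=True, y3=True, y4=False, y5=False, y6=True, y7=True, y8=False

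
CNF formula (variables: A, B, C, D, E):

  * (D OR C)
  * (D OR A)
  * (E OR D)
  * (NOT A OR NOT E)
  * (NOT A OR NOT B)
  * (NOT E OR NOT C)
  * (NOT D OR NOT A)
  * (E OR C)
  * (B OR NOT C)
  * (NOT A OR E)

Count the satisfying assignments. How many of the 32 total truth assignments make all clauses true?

3

The models are:
  A=0 B=0 C=0 D=1 E=1
  A=0 B=1 C=0 D=1 E=1
  A=0 B=1 C=1 D=1 E=0
That's 3 in total.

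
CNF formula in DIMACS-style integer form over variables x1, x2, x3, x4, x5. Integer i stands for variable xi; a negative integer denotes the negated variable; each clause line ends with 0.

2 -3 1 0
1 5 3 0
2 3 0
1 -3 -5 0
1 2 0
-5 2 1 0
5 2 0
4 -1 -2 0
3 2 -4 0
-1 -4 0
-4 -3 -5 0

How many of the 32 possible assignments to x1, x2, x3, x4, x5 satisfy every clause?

5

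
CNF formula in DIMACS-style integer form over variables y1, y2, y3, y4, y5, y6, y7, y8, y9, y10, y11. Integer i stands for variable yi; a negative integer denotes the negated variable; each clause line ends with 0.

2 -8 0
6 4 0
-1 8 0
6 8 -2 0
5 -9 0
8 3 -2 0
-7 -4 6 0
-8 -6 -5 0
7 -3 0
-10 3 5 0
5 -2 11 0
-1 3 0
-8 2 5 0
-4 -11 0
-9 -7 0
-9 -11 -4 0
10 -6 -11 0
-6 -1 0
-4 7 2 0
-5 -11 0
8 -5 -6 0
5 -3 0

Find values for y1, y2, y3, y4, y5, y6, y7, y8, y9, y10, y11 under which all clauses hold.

Pure literal: y1 appears only negated; assign y1 = False.
Branch on y2: take y2 = True.
The remaining clauses are satisfied by y3 = False, y4 = True, y5 = True, y6 = False, y7 = False, y8 = True, y9 = True, y10 = True, y11 = False.
Every clause has at least one true literal under this assignment.

y1 = False, y2 = True, y3 = False, y4 = True, y5 = True, y6 = False, y7 = False, y8 = True, y9 = True, y10 = True, y11 = False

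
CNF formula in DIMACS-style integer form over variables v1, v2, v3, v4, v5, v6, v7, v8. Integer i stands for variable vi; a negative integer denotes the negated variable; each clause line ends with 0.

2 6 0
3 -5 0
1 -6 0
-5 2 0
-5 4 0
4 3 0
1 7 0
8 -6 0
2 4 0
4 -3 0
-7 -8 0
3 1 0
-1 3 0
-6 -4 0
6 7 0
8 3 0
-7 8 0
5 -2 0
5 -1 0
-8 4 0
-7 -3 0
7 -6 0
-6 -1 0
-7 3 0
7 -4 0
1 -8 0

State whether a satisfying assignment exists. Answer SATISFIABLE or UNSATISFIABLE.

v3 = True:
  propagation gives v4=True, v6=False, v2=True, v7=True; an empty clause results — contradiction.
v3 = False:
  propagation gives v5=False, v4=True, v1=True; an empty clause results — contradiction.
Every branch closes, so no satisfying assignment exists.

UNSATISFIABLE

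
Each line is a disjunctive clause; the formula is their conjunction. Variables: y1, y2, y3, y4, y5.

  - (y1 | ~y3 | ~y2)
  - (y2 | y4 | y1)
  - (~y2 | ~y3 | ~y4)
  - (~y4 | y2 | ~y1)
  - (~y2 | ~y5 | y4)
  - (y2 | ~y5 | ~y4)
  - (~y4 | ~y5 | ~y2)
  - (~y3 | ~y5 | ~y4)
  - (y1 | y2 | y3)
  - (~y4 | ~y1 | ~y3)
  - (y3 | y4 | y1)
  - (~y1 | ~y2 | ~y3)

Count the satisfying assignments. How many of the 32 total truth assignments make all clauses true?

Satisfying assignments:
  y1=F y2=F y3=T y4=T y5=F
  y1=F y2=T y3=F y4=T y5=F
  y1=T y2=F y3=F y4=F y5=F
  y1=T y2=F y3=F y4=F y5=T
  y1=T y2=F y3=T y4=F y5=F
  y1=T y2=F y3=T y4=F y5=T
  y1=T y2=T y3=F y4=F y5=F
  y1=T y2=T y3=F y4=T y5=F
That's 8 in total.

8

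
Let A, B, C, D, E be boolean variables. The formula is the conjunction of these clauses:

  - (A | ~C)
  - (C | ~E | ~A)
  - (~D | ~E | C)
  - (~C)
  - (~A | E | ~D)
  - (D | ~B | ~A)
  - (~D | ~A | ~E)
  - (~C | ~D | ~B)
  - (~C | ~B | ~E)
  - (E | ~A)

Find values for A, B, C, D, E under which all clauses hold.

A=F, B=F, C=F, D=F, E=F

Check each clause:
  1. (A | ~C) — ~C is true.
  2. (~A | ~E | C) — ~A is true.
  3. (~E | ~D | C) — ~D is true.
  4. (~C) — ~C is true.
  5. (E | ~A | ~D) — ~D is true.
  6. (~B | D | ~A) — ~B is true.
  7. (~E | ~A | ~D) — ~E is true.
  8. (~C | ~B | ~D) — ~D is true.
  9. (~B | ~E | ~C) — ~E is true.
  10. (~A | E) — ~A is true.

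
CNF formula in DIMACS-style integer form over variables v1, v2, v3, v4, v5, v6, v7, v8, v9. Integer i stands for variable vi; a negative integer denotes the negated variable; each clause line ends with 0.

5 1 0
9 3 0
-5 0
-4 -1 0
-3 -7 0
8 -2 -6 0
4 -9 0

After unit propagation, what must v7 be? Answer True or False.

(~v5) stands alone — v5 = False.
(v5 | v1) with v5 = False leaves only v1, so v1 = True.
(~v4 | ~v1): since v1 = True, the clause reduces to (~v4). v4 = False.
From (v4 | ~v9) and v4 = False: v9 = False.
In (v3 | v9), v9 is now false; v3 must hold, so v3 = True.
In (~v3 | ~v7), ~v3 is now false; ~v7 must hold, so v7 = False.

False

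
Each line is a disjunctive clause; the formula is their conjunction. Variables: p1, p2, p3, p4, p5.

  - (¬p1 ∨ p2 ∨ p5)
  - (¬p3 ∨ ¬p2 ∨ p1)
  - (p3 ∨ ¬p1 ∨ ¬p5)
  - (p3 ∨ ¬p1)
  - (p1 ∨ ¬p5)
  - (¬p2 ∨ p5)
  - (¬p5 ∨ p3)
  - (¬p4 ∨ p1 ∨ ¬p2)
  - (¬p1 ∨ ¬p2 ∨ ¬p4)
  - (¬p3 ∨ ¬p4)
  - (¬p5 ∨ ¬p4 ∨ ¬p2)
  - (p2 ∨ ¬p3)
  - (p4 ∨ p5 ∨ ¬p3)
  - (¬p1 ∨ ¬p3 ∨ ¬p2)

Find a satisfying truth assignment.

p1 = 0, p2 = 0, p3 = 0, p4 = 0, p5 = 0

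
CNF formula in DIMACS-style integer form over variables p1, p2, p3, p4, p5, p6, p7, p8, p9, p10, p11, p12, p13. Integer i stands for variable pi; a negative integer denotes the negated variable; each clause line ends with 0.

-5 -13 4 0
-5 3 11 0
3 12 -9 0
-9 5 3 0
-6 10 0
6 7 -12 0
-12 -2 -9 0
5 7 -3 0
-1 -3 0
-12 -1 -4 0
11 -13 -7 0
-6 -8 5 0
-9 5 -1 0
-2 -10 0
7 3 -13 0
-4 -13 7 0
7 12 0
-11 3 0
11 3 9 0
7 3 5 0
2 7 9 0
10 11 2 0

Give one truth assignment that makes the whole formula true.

p1=False  p2=False  p3=True  p4=False  p5=True  p6=False  p7=True  p8=True  p9=False  p10=True  p11=True  p12=True  p13=False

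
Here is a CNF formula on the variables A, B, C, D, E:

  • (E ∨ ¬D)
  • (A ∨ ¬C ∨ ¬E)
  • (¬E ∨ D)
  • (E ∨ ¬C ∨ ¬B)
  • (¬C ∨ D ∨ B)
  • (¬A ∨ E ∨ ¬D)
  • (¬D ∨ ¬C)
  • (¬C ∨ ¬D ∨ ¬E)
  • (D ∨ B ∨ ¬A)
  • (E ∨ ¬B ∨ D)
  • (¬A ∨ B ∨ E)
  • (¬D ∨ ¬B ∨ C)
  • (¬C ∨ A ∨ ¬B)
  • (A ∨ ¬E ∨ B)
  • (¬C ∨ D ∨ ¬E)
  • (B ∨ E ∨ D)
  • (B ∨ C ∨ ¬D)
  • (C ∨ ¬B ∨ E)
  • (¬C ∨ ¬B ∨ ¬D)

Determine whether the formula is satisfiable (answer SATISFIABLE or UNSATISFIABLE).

UNSATISFIABLE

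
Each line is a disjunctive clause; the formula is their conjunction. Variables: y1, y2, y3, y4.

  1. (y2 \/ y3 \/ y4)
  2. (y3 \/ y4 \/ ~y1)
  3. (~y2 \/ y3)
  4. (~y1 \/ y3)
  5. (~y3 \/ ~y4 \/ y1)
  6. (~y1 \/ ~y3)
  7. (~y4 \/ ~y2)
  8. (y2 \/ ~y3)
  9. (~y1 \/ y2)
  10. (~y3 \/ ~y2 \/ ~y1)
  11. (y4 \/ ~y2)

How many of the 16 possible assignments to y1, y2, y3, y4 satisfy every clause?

The models are:
  y1=F y2=F y3=F y4=T
Count: 1.

1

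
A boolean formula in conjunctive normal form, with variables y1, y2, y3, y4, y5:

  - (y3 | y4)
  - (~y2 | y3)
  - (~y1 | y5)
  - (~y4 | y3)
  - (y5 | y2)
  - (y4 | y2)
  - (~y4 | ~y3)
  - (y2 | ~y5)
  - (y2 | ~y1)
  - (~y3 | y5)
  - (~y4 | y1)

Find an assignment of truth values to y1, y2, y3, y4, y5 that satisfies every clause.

Try y1 = False.
  then y4 is forced to False.
  then y3 is forced to True.
  then y2 is forced to True.
  then y5 is forced to True.
Check each clause:
  1. (y4 | y3) — y3 is true.
  2. (~y2 | y3) — y3 is true.
  3. (y5 | ~y1) — y5 is true.
  4. (y3 | ~y4) — y3 is true.
  5. (y2 | y5) — y2 is true.
  6. (y2 | y4) — y2 is true.
  7. (~y4 | ~y3) — ~y4 is true.
  8. (~y5 | y2) — y2 is true.
  9. (~y1 | y2) — y2 is true.
  10. (~y3 | y5) — y5 is true.
  11. (~y4 | y1) — ~y4 is true.

y1 = False, y2 = True, y3 = True, y4 = False, y5 = True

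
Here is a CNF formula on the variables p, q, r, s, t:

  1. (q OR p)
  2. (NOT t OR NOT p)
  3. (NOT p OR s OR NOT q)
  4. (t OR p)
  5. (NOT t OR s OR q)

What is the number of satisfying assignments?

Split on p, then q.
  p=1, q=1: remaining (r,s,t) ∈ {(0,1,0); (1,1,0)} — 2.
  p=1, q=0: remaining (r,s,t) ∈ {(0,0,0); (0,1,0); (1,0,0); (1,1,0)} — 4.
  p=0, q=1: remaining (r,s,t) ∈ {(0,0,1); (0,1,1); (1,0,1); (1,1,1)} — 4.
  p=0, q=0: a clause becomes empty — 0.
Total: 2 + 4 + 4 + 0 = 10.

10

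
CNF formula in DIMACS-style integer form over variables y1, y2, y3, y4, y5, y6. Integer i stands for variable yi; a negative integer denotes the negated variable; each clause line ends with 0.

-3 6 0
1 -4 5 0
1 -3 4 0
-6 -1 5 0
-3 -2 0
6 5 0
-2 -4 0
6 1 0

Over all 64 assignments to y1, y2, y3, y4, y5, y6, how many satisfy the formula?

Case analysis on y1 and y6:
  y1=1, y6=1: 5 of the 16 assignments to (y2,y3,y4,y5) work.
  y1=1, y6=0: remaining (y2,y3,y4,y5) ∈ {(0,0,0,1); (0,0,1,1); (1,0,0,1)} — 3.
  y1=0, y6=1: 6 of the 16 assignments to (y2,y3,y4,y5) work.
  y1=0, y6=0: a clause becomes empty — 0.
Total: 5 + 3 + 6 + 0 = 14.

14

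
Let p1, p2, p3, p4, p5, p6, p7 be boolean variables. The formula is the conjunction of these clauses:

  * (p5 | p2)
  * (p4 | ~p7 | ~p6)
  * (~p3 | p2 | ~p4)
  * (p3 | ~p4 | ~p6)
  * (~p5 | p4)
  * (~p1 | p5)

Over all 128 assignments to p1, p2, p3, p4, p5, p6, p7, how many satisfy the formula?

Case analysis on p4 and p5:
  p4=T, p5=T: p1, p7 free; 4 ways for (p2,p3,p6) × 2^2 = 16.
  p4=T, p5=F: p7 free; 3 ways for (p1,p2,p3,p6) × 2^1 = 6.
  p4=F, p5=T: a clause becomes empty — 0.
  p4=F, p5=F: p3 free; 3 ways for (p1,p2,p6,p7) × 2^1 = 6.
Total: 16 + 6 + 0 + 6 = 28.

28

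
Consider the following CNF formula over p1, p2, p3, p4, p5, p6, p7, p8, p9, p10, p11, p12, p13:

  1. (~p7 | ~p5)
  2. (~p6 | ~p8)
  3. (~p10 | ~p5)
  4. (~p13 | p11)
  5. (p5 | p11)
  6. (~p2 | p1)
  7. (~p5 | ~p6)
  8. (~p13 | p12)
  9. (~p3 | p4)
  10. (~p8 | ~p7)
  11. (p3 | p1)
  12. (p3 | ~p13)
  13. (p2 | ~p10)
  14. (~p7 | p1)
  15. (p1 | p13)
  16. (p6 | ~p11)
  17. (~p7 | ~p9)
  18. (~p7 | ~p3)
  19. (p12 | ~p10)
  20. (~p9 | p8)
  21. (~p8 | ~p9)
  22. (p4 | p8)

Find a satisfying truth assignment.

p1 = 1  p2 = 1  p3 = 0  p4 = 1  p5 = 0  p6 = 1  p7 = 0  p8 = 0  p9 = 0  p10 = 1  p11 = 1  p12 = 1  p13 = 0

p1 occurs only positively in the remaining clauses — set p1 = True.
Pure literal: p4 appears only positively; assign p4 = True.
Branch on p2: take p2 = True.
Branch on p3: take p3 = False.
  then p13 is forced to False.
Try p5 = False.
  then p11 is forced to True.
  then p6 is forced to True.
  then p8 is forced to False.
  then p9 is forced to False.
For the remaining variables, p7 = False, p10 = True, p12 = True works.
Every clause has at least one true literal under this assignment.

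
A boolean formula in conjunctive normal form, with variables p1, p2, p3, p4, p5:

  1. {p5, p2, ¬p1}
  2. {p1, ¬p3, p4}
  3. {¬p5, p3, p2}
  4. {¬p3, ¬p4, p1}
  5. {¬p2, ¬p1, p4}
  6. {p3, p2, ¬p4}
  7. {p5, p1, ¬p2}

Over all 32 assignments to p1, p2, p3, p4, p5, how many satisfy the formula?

Split on p1, then p2.
  p1=1, p2=1: remaining (p3,p4,p5) ∈ {(0,1,0); (0,1,1); (1,1,0); (1,1,1)} — 4.
  p1=1, p2=0: remaining (p3,p4,p5) ∈ {(1,0,1); (1,1,1)} — 2.
  p1=0, p2=1: remaining (p3,p4,p5) ∈ {(0,0,1); (0,1,1)} — 2.
  p1=0, p2=0: remaining (p3,p4,p5) ∈ {(0,0,0)} — 1.
Total: 4 + 2 + 2 + 1 = 9.

9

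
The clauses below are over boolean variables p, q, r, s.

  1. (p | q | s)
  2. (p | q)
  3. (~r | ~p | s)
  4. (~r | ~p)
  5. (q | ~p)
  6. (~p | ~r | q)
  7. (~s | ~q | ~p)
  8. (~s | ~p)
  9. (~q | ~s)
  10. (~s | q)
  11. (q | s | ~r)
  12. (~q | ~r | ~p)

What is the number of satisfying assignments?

Satisfying assignments:
  p=0 q=1 r=0 s=0
  p=0 q=1 r=1 s=0
  p=1 q=1 r=0 s=0
That's 3 in total.

3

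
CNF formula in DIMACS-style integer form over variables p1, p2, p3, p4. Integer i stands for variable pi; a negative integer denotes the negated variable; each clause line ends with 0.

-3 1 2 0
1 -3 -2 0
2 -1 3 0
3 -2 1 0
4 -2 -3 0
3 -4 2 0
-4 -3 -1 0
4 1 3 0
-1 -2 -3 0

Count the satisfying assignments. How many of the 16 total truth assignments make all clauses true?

3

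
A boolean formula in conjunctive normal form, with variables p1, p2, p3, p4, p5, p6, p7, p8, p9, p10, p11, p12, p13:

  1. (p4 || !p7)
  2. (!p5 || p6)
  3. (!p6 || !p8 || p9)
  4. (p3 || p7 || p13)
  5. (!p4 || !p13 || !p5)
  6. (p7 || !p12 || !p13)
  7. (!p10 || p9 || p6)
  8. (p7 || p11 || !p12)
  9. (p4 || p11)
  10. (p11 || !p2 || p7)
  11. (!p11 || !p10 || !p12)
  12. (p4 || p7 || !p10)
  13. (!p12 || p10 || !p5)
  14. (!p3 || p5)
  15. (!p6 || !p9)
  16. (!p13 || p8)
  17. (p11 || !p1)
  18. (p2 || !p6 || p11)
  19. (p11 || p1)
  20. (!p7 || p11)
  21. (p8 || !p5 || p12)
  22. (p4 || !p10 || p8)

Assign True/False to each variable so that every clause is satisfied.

p1=True, p2=True, p3=False, p4=True, p5=False, p6=False, p7=True, p8=True, p9=False, p10=False, p11=True, p12=True, p13=False

Check each clause:
  1. (p4 || !p7) — p4 is true.
  2. (p6 || !p5) — !p5 is true.
  3. (!p8 || p9 || !p6) — !p6 is true.
  4. (p13 || p7 || p3) — p7 is true.
  5. (!p13 || !p5 || !p4) — !p13 is true.
  6. (p7 || !p12 || !p13) — !p13 is true.
  7. (!p10 || p6 || p9) — !p10 is true.
  8. (!p12 || p11 || p7) — p11 is true.
  9. (p11 || p4) — p11 is true.
  10. (!p2 || p11 || p7) — p11 is true.
  11. (!p10 || !p12 || !p11) — !p10 is true.
  12. (p4 || p7 || !p10) — p4 is true.
  13. (!p5 || p10 || !p12) — !p5 is true.
  14. (p5 || !p3) — !p3 is true.
  15. (!p9 || !p6) — !p6 is true.
  16. (p8 || !p13) — p8 is true.
  17. (p11 || !p1) — p11 is true.
  18. (!p6 || p2 || p11) — p2 is true.
  19. (p11 || p1) — p1 is true.
  20. (p11 || !p7) — p11 is true.
  21. (!p5 || p12 || p8) — p8 is true.
  22. (p4 || !p10 || p8) — p8 is true.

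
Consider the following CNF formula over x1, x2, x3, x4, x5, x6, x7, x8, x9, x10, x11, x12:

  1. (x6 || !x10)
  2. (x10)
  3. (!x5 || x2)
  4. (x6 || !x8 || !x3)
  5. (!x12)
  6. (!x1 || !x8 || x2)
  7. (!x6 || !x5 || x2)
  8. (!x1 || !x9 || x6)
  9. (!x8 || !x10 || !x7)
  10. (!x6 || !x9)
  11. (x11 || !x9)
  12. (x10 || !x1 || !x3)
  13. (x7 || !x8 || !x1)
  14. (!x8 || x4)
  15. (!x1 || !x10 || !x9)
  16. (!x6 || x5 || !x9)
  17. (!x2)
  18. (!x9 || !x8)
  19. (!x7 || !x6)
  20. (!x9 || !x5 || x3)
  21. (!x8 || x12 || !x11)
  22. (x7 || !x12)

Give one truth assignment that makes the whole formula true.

x1=1, x2=0, x3=1, x4=0, x5=0, x6=1, x7=0, x8=0, x9=0, x10=1, x11=1, x12=0

Check each clause:
  1. (x6 || !x10) — x6 is true.
  2. (x10) — x10 is true.
  3. (!x5 || x2) — !x5 is true.
  4. (!x8 || x6 || !x3) — !x8 is true.
  5. (!x12) — !x12 is true.
  6. (!x1 || x2 || !x8) — !x8 is true.
  7. (!x6 || !x5 || x2) — !x5 is true.
  8. (!x9 || x6 || !x1) — !x9 is true.
  9. (!x8 || !x10 || !x7) — !x8 is true.
  10. (!x6 || !x9) — !x9 is true.
  11. (x11 || !x9) — x11 is true.
  12. (!x3 || x10 || !x1) — x10 is true.
  13. (!x8 || x7 || !x1) — !x8 is true.
  14. (!x8 || x4) — !x8 is true.
  15. (!x10 || !x1 || !x9) — !x9 is true.
  16. (!x9 || !x6 || x5) — !x9 is true.
  17. (!x2) — !x2 is true.
  18. (!x8 || !x9) — !x8 is true.
  19. (!x7 || !x6) — !x7 is true.
  20. (!x5 || !x9 || x3) — x3 is true.
  21. (!x11 || x12 || !x8) — !x8 is true.
  22. (!x12 || x7) — !x12 is true.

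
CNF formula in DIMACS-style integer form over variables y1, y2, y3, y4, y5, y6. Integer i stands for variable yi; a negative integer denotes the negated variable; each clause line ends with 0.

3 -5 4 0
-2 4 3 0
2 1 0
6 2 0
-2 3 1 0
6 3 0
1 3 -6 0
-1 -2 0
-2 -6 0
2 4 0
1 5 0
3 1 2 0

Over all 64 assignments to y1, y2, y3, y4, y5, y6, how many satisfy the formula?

The models are:
  y1=0 y2=1 y3=1 y4=0 y5=1 y6=0
  y1=0 y2=1 y3=1 y4=1 y5=1 y6=0
  y1=1 y2=0 y3=0 y4=1 y5=0 y6=1
  y1=1 y2=0 y3=0 y4=1 y5=1 y6=1
  y1=1 y2=0 y3=1 y4=1 y5=0 y6=1
  y1=1 y2=0 y3=1 y4=1 y5=1 y6=1
Count: 6.

6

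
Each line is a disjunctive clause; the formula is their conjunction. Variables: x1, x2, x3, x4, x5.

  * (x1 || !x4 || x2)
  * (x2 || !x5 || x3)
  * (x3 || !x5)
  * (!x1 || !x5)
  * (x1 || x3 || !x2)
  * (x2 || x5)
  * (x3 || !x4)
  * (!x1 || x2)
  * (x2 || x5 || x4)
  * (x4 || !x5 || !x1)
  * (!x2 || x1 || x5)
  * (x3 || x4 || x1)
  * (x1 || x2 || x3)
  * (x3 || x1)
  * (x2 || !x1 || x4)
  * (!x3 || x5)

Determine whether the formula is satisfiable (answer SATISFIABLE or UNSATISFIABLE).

SATISFIABLE

Try x1 = False.
  then x3 is forced to True.
  then x5 is forced to True.
For the remaining variables, x2 = True, x4 = False works.
So x1=False, x2=True, x3=True, x4=False, x5=True is a satisfying assignment.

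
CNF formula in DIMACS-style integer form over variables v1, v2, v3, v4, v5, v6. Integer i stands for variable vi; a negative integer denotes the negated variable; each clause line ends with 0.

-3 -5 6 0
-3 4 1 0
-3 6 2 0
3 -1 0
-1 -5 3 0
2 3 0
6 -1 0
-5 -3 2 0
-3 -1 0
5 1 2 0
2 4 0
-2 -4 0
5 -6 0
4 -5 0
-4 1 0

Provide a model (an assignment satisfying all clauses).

v1 = False, v2 = True, v3 = False, v4 = False, v5 = False, v6 = False

Check each clause:
  1. (~v3 \/ v6 \/ ~v5) — ~v5 is true.
  2. (~v3 \/ v4 \/ v1) — ~v3 is true.
  3. (~v3 \/ v6 \/ v2) — v2 is true.
  4. (~v1 \/ v3) — ~v1 is true.
  5. (v3 \/ ~v5 \/ ~v1) — ~v5 is true.
  6. (v2 \/ v3) — v2 is true.
  7. (v6 \/ ~v1) — ~v1 is true.
  8. (v2 \/ ~v3 \/ ~v5) — v2 is true.
  9. (~v3 \/ ~v1) — ~v3 is true.
  10. (v5 \/ v1 \/ v2) — v2 is true.
  11. (v2 \/ v4) — v2 is true.
  12. (~v2 \/ ~v4) — ~v4 is true.
  13. (v5 \/ ~v6) — ~v6 is true.
  14. (~v5 \/ v4) — ~v5 is true.
  15. (v1 \/ ~v4) — ~v4 is true.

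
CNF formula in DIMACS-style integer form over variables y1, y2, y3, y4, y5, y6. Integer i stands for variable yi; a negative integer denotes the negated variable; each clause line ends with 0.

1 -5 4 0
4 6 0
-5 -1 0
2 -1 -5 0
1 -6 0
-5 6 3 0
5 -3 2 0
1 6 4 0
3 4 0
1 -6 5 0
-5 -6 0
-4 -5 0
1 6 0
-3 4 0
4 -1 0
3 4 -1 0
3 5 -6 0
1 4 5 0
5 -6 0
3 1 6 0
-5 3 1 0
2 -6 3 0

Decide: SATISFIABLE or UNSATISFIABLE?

SATISFIABLE

y2 occurs only positively in the remaining clauses — set y2 = True.
Branch on y1: take y1 = True.
  then y5 is forced to False.
  then y4 is forced to True.
  then y6 is forced to False.
y3 is now unconstrained; take y3 = False.
Every clause has at least one true literal under this assignment.
So y1 = True, y2 = True, y3 = False, y4 = True, y5 = False, y6 = False is a satisfying assignment.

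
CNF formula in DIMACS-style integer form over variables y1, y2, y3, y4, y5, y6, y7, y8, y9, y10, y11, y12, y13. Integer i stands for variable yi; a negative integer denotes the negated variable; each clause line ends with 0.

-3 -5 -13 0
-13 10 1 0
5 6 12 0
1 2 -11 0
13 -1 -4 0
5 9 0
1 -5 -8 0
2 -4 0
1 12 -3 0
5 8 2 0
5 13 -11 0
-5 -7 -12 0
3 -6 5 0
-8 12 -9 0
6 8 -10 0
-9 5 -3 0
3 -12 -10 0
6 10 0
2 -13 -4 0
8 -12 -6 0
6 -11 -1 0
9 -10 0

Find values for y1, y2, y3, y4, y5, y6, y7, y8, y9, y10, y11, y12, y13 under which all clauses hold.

y1 = 1  y2 = 0  y3 = 1  y4 = 0  y5 = 1  y6 = 1  y7 = 0  y8 = 1  y9 = 1  y10 = 1  y11 = 1  y12 = 1  y13 = 0

Check each clause:
  1. (~y3 \/ ~y5 \/ ~y13) — ~y13 is true.
  2. (y10 \/ y1 \/ ~y13) — y1 is true.
  3. (y5 \/ y6 \/ y12) — y12 is true.
  4. (y2 \/ ~y11 \/ y1) — y1 is true.
  5. (~y4 \/ ~y1 \/ y13) — ~y4 is true.
  6. (y9 \/ y5) — y9 is true.
  7. (y1 \/ ~y5 \/ ~y8) — y1 is true.
  8. (y2 \/ ~y4) — ~y4 is true.
  9. (y12 \/ ~y3 \/ y1) — y1 is true.
  10. (y2 \/ y8 \/ y5) — y8 is true.
  11. (y5 \/ ~y11 \/ y13) — y5 is true.
  12. (~y5 \/ ~y7 \/ ~y12) — ~y7 is true.
  13. (y5 \/ ~y6 \/ y3) — y3 is true.
  14. (y12 \/ ~y8 \/ ~y9) — y12 is true.
  15. (y6 \/ y8 \/ ~y10) — y8 is true.
  16. (~y9 \/ ~y3 \/ y5) — y5 is true.
  17. (~y10 \/ y3 \/ ~y12) — y3 is true.
  18. (y6 \/ y10) — y10 is true.
  19. (y2 \/ ~y13 \/ ~y4) — ~y13 is true.
  20. (y8 \/ ~y6 \/ ~y12) — y8 is true.
  21. (~y1 \/ y6 \/ ~y11) — y6 is true.
  22. (~y10 \/ y9) — y9 is true.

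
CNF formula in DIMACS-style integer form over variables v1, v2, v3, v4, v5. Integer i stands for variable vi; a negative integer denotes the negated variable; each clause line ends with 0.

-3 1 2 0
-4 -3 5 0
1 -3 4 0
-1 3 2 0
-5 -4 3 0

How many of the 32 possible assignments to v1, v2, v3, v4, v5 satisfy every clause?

16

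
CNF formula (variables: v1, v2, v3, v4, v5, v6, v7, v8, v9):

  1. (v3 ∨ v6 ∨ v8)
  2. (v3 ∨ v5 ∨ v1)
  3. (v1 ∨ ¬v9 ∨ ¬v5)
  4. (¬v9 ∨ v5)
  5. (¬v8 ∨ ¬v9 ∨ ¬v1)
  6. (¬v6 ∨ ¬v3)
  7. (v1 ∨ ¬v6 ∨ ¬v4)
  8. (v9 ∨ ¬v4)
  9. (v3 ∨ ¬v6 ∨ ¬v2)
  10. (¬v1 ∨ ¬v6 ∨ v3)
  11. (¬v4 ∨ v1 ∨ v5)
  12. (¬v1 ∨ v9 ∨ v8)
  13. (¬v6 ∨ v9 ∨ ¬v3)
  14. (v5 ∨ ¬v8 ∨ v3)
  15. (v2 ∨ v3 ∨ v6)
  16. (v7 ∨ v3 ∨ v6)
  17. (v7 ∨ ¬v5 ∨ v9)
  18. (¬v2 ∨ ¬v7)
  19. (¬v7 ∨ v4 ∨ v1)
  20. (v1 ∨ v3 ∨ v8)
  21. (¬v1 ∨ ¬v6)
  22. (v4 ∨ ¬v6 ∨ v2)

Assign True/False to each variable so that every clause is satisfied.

v1 = True, v2 = False, v3 = True, v4 = True, v5 = True, v6 = False, v7 = True, v8 = False, v9 = True

Check each clause:
  1. (v3 ∨ v6 ∨ v8) — v3 is true.
  2. (v1 ∨ v3 ∨ v5) — v1 is true.
  3. (¬v5 ∨ ¬v9 ∨ v1) — v1 is true.
  4. (¬v9 ∨ v5) — v5 is true.
  5. (¬v1 ∨ ¬v9 ∨ ¬v8) — ¬v8 is true.
  6. (¬v3 ∨ ¬v6) — ¬v6 is true.
  7. (¬v4 ∨ ¬v6 ∨ v1) — v1 is true.
  8. (v9 ∨ ¬v4) — v9 is true.
  9. (¬v6 ∨ ¬v2 ∨ v3) — ¬v6 is true.
  10. (¬v6 ∨ ¬v1 ∨ v3) — ¬v6 is true.
  11. (v1 ∨ v5 ∨ ¬v4) — v1 is true.
  12. (v9 ∨ ¬v1 ∨ v8) — v9 is true.
  13. (¬v3 ∨ v9 ∨ ¬v6) — v9 is true.
  14. (¬v8 ∨ v5 ∨ v3) — ¬v8 is true.
  15. (v6 ∨ v2 ∨ v3) — v3 is true.
  16. (v3 ∨ v6 ∨ v7) — v3 is true.
  17. (v9 ∨ ¬v5 ∨ v7) — v9 is true.
  18. (¬v2 ∨ ¬v7) — ¬v2 is true.
  19. (v1 ∨ v4 ∨ ¬v7) — v4 is true.
  20. (v8 ∨ v3 ∨ v1) — v1 is true.
  21. (¬v1 ∨ ¬v6) — ¬v6 is true.
  22. (v2 ∨ ¬v6 ∨ v4) — ¬v6 is true.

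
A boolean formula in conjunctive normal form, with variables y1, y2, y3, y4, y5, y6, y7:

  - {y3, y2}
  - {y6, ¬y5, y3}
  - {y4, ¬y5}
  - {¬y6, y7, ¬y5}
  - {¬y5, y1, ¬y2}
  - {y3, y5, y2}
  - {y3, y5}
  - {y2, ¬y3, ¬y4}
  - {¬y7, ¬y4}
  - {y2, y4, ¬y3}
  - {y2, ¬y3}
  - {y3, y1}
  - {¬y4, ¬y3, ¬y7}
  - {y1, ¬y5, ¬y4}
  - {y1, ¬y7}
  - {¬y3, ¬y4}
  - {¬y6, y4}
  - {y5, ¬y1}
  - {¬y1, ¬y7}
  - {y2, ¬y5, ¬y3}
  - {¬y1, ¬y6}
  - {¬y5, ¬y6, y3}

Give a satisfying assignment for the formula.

y1 = F, y2 = T, y3 = T, y4 = F, y5 = F, y6 = F, y7 = F

Check each clause:
  1. {y2, y3} — y2 is true.
  2. {y3, ¬y5, y6} — y3 is true.
  3. {¬y5, y4} — ¬y5 is true.
  4. {¬y5, y7, ¬y6} — ¬y6 is true.
  5. {y1, ¬y2, ¬y5} — ¬y5 is true.
  6. {y2, y3, y5} — y2 is true.
  7. {y3, y5} — y3 is true.
  8. {y2, ¬y4, ¬y3} — y2 is true.
  9. {¬y7, ¬y4} — ¬y7 is true.
  10. {y2, ¬y3, y4} — y2 is true.
  11. {¬y3, y2} — y2 is true.
  12. {y3, y1} — y3 is true.
  13. {¬y7, ¬y3, ¬y4} — ¬y7 is true.
  14. {¬y5, ¬y4, y1} — ¬y5 is true.
  15. {y1, ¬y7} — ¬y7 is true.
  16. {¬y4, ¬y3} — ¬y4 is true.
  17. {y4, ¬y6} — ¬y6 is true.
  18. {¬y1, y5} — ¬y1 is true.
  19. {¬y1, ¬y7} — ¬y7 is true.
  20. {y2, ¬y3, ¬y5} — y2 is true.
  21. {¬y1, ¬y6} — ¬y6 is true.
  22. {¬y5, ¬y6, y3} — ¬y6 is true.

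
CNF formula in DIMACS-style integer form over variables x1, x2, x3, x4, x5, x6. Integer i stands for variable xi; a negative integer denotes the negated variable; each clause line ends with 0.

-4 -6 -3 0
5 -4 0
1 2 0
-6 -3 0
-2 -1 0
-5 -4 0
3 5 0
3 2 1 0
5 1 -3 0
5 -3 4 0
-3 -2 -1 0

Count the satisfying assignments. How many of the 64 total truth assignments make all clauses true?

The models are:
  x1=F x2=T x3=F x4=F x5=T x6=F
  x1=F x2=T x3=F x4=F x5=T x6=T
  x1=F x2=T x3=T x4=F x5=T x6=F
  x1=T x2=F x3=F x4=F x5=T x6=F
  x1=T x2=F x3=F x4=F x5=T x6=T
  x1=T x2=F x3=T x4=F x5=T x6=F
That's 6 in total.

6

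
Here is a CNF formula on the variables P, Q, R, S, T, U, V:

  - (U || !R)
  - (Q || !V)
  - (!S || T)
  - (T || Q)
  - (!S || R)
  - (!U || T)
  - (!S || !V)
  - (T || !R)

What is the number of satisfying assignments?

26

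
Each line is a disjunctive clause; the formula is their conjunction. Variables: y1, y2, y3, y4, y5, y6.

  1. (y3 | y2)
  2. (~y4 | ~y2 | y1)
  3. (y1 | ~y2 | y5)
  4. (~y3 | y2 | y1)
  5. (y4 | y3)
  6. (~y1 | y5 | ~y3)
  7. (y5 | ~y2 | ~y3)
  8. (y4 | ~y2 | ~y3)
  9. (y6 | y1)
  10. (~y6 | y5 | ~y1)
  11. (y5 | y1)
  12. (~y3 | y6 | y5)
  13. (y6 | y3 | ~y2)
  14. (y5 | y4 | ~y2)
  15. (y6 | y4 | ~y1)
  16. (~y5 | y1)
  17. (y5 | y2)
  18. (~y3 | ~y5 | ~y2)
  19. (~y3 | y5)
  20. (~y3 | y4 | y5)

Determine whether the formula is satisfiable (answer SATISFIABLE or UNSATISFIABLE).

SATISFIABLE

Try y1 = True.
For the remaining variables, y2 = False, y3 = True, y4 = True, y5 = True, y6 = True works.
So y1 = 1  y2 = 0  y3 = 1  y4 = 1  y5 = 1  y6 = 1 is a satisfying assignment.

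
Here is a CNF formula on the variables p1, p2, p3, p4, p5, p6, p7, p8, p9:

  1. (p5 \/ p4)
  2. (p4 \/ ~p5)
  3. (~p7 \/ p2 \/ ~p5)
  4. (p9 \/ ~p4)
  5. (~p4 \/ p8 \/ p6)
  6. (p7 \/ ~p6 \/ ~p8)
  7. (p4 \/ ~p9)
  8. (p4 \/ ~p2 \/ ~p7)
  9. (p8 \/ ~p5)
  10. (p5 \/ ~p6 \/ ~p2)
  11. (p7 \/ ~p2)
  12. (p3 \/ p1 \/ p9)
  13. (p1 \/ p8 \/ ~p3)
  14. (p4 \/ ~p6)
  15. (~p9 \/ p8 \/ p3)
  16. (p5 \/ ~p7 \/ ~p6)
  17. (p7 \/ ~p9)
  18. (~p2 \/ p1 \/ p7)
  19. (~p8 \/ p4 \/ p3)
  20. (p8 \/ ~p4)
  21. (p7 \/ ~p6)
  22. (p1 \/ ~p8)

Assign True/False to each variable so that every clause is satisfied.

p1 occurs only positively in the remaining clauses — set p1 = True.
Set p2 = True and propagate.
  then p7 is forced to True.
  then p4 is forced to True.
  then p9 is forced to True.
  then p8 is forced to True.
For the remaining variables, p3 = True, p5 = False, p6 = False works.
Every clause has at least one true literal under this assignment.

p1=1, p2=1, p3=1, p4=1, p5=0, p6=0, p7=1, p8=1, p9=1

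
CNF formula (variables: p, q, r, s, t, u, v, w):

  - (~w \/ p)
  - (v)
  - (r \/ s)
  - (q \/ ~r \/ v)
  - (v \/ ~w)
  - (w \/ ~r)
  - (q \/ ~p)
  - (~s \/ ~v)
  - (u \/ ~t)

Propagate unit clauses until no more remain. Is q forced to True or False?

(v) stands alone — v = True.
In (~s \/ ~v), ~v is now false; ~s must hold, so s = False.
(r \/ s): since s = False, the clause reduces to (r). r = True.
(~r \/ w): since r = True, the clause reduces to (w). w = True.
In (p \/ ~w), ~w is now false; p must hold, so p = True.
(q \/ ~p): since p = True, the clause reduces to (q). q = True.

True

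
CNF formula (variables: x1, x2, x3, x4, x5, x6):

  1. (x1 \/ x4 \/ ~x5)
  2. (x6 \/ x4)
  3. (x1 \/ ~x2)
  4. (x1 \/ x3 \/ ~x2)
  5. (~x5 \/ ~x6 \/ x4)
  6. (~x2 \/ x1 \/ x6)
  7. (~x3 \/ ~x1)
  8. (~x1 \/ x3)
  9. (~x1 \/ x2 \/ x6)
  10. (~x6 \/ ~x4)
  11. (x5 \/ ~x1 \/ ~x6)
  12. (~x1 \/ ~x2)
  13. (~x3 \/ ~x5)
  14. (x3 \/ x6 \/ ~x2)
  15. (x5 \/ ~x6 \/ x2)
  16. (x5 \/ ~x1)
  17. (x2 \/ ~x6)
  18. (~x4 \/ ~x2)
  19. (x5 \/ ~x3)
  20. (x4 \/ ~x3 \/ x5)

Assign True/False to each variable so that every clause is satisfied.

x1=F, x2=F, x3=F, x4=T, x5=F, x6=F

Branch on x1: take x1 = False.
  then x2 is forced to False.
  then x6 is forced to False.
  then x4 is forced to True.
Try x3 = False.
x5 is now unconstrained; take x5 = False.
Check each clause:
  1. (x4 \/ x1 \/ ~x5) — ~x5 is true.
  2. (x4 \/ x6) — x4 is true.
  3. (~x2 \/ x1) — ~x2 is true.
  4. (x1 \/ ~x2 \/ x3) — ~x2 is true.
  5. (x4 \/ ~x5 \/ ~x6) — ~x6 is true.
  6. (x1 \/ x6 \/ ~x2) — ~x2 is true.
  7. (~x1 \/ ~x3) — ~x3 is true.
  8. (~x1 \/ x3) — ~x1 is true.
  9. (x6 \/ x2 \/ ~x1) — ~x1 is true.
  10. (~x6 \/ ~x4) — ~x6 is true.
  11. (~x6 \/ x5 \/ ~x1) — ~x6 is true.
  12. (~x2 \/ ~x1) — ~x1 is true.
  13. (~x5 \/ ~x3) — ~x5 is true.
  14. (x3 \/ ~x2 \/ x6) — ~x2 is true.
  15. (x5 \/ x2 \/ ~x6) — ~x6 is true.
  16. (x5 \/ ~x1) — ~x1 is true.
  17. (x2 \/ ~x6) — ~x6 is true.
  18. (~x2 \/ ~x4) — ~x2 is true.
  19. (x5 \/ ~x3) — ~x3 is true.
  20. (x5 \/ ~x3 \/ x4) — x4 is true.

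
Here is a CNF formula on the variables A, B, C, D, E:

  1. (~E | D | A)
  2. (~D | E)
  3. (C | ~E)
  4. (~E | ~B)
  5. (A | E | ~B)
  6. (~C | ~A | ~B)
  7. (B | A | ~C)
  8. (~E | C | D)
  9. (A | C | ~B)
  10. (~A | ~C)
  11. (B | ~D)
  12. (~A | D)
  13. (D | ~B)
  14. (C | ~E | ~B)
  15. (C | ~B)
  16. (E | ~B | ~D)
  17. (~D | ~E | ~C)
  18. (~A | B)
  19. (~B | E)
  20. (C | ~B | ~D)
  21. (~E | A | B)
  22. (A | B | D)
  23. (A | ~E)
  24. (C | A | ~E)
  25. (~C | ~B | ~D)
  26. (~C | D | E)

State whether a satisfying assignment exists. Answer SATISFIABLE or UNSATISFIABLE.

UNSATISFIABLE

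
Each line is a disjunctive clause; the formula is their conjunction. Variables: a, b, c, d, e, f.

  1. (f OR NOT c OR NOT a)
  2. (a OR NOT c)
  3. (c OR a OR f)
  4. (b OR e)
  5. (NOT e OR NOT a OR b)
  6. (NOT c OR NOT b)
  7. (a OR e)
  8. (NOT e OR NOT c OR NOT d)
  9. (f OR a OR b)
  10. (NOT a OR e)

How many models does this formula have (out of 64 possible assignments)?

8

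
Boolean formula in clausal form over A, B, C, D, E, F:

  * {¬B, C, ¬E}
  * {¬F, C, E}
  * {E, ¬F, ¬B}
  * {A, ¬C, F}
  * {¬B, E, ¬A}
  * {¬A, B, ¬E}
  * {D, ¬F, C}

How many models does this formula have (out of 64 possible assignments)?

Case analysis on E and B:
  E=1, B=1: D free; 3 ways for (A,C,F) × 2^1 = 6.
  E=1, B=0: 5 of the 16 assignments to (A,C,D,F) work.
  E=0, B=1: remaining (A,C,D,F) ∈ {(0,0,0,0); (0,0,1,0)} — 2.
  E=0, B=0: D free; 5 ways for (A,C,F) × 2^1 = 10.
Total: 6 + 5 + 2 + 10 = 23.

23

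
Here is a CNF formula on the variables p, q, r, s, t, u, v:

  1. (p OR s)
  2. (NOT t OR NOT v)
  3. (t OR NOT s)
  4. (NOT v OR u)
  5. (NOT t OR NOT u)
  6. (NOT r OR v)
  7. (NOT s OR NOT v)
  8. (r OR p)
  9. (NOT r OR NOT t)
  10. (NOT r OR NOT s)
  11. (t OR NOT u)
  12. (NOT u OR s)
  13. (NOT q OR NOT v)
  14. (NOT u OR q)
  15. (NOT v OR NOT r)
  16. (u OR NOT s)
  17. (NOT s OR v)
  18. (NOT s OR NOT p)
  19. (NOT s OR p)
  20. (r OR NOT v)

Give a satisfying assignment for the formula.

Branch on p: take p = True.
  then s is forced to False.
  then u is forced to False.
  then v is forced to False.
  then r is forced to False.
q, t are now unconstrained; take q = False, t = False.

p=T  q=F  r=F  s=F  t=F  u=F  v=F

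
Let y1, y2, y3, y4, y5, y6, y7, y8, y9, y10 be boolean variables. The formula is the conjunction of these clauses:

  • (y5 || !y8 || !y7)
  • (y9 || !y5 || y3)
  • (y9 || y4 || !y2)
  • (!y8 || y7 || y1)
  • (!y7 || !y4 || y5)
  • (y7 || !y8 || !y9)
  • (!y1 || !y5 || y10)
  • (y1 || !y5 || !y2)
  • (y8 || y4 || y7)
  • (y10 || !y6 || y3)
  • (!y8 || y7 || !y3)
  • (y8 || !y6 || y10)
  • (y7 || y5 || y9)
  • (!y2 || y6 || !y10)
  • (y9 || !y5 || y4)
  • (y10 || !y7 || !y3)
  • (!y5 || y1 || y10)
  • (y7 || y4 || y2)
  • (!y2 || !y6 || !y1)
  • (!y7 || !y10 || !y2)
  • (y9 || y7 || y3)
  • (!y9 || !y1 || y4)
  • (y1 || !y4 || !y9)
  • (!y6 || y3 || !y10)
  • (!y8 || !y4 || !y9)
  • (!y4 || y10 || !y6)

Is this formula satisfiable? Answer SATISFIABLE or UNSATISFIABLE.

Branch on y1: take y1 = False.
For the remaining variables, y2 = False, y3 = False, y4 = False, y5 = False, y6 = False, y7 = True, y8 = False, y9 = True, y10 = False works.
Every clause has at least one true literal under this assignment.
So y1 = F  y2 = F  y3 = F  y4 = F  y5 = F  y6 = F  y7 = T  y8 = F  y9 = T  y10 = F is a satisfying assignment.

SATISFIABLE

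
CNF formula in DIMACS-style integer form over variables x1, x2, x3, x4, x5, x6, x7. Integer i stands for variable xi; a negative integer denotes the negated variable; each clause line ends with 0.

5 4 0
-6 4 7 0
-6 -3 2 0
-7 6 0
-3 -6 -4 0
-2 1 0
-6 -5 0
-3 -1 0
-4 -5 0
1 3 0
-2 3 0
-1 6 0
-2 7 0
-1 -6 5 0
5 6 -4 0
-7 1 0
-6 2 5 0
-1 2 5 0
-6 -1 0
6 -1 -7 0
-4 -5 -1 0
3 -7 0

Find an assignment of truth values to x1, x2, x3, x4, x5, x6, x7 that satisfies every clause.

Set x1 = False and propagate.
  then x2 is forced to False.
  then x3 is forced to True.
  then x6 is forced to False.
  then x7 is forced to False.
Try x4 = False.
  then x5 is forced to True.

x1=0  x2=0  x3=1  x4=0  x5=1  x6=0  x7=0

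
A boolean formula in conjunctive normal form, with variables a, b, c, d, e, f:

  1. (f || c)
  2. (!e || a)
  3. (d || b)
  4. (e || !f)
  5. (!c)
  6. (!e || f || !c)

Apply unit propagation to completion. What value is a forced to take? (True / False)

True

Unit clause (!c) sets c = False.
(c || f) with c = False leaves only f, so f = True.
(!f || e): since f = True, the clause reduces to (e). e = True.
(a || !e) with e = True leaves only a, so a = True.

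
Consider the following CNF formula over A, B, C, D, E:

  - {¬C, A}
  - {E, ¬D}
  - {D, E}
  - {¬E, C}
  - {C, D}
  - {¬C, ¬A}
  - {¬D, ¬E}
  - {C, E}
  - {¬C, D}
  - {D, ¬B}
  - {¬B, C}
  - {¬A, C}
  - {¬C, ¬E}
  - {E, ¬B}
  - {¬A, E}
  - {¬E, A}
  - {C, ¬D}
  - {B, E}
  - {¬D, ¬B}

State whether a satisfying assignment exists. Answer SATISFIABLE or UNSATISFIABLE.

UNSATISFIABLE

C = True:
  propagation gives A=True; an empty clause results — contradiction.
C = False:
  propagation gives E=False; an empty clause results — contradiction.
Every branch closes, so no satisfying assignment exists.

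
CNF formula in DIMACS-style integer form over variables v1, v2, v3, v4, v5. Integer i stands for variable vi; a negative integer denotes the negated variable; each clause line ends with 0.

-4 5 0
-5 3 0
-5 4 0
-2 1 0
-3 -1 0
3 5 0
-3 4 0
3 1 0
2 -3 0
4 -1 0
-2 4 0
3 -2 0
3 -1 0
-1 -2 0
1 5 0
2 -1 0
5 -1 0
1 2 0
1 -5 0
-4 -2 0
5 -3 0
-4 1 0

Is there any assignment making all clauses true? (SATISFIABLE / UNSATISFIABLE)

v1 = True:
  propagation gives v3=False; an empty clause results — contradiction.
v1 = False:
  propagation gives v2=False; an empty clause results — contradiction.
Every branch closes, so no satisfying assignment exists.

UNSATISFIABLE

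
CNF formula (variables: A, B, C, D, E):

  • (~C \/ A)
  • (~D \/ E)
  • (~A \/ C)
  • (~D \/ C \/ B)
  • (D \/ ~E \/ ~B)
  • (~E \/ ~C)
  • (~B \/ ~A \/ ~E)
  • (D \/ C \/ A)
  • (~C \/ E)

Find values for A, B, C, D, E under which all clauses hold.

A=False  B=True  C=False  D=True  E=True

Set A = False and propagate.
  then C is forced to False.
  then D is forced to True.
  then E is forced to True.
  then B is forced to True.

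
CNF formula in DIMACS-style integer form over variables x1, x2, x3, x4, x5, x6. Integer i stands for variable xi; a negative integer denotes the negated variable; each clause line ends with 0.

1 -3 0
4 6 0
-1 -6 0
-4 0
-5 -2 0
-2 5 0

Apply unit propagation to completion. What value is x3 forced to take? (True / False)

False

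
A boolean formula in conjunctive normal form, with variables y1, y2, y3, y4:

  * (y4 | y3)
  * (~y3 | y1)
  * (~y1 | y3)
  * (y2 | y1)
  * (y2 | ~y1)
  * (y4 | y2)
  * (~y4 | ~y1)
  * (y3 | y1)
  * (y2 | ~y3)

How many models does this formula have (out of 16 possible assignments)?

1

The models are:
  y1=1 y2=1 y3=1 y4=0
Count: 1.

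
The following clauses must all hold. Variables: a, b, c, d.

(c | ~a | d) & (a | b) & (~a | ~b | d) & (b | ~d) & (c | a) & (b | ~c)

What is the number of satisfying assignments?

4

Satisfying assignments:
  a=0 b=1 c=1 d=0
  a=0 b=1 c=1 d=1
  a=1 b=1 c=0 d=1
  a=1 b=1 c=1 d=1
That's 4 in total.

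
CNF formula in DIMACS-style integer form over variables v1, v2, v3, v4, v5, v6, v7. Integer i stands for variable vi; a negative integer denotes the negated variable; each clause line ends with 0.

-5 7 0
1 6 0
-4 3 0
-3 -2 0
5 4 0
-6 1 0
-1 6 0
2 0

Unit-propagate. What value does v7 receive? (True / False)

True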